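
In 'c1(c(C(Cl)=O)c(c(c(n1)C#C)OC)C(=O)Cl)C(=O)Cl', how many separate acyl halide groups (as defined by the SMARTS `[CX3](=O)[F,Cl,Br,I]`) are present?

[CX3](=O)[F,Cl,Br,I] is the SMARTS for an acyl halide: a carbonyl carbon bonded to a halogen.
The molecule carries 3 separate instances of an acyl chloride (-C(=O)Cl) meeting every constraint; each maps to a distinct set of atoms, giving 3 matches.

3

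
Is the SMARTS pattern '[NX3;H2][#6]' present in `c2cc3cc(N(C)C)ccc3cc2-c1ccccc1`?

No

The pattern [NX3;H2][#6] describes a trivalent nitrogen with two H attached to carbon — a primary amine.
The closest candidate here is a dimethylamino group (-N(CH3)2), but the nitrogen has H0, not H2. No other fragment satisfies the full query, so there is no match.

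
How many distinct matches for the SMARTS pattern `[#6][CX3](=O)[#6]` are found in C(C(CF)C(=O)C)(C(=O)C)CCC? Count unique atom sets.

[#6][CX3](=O)[#6] is the SMARTS for a ketone: a carbonyl carbon (no H) flanked by two carbons.
The molecule carries 2 separate instances of an acetyl/ketone group (-C(=O)CH3) meeting every constraint; each maps to a distinct set of atoms, giving 2 matches.

2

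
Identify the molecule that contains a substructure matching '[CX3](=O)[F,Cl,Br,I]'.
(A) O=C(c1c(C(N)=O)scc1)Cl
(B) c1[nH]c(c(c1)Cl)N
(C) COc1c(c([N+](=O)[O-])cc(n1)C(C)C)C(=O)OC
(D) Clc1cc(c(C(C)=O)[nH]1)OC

A

[CX3](=O)[F,Cl,Br,I] describes a carbonyl carbon bonded to a halogen (an acyl halide).
(A) contains an acyl chloride (-C(=O)Cl), which satisfies every atom and bond constraint.
(B) has a chloro substituent but the Cl is not on a carbonyl carbon.
(C) has a methyl-ester group (-C(=O)OCH3) but the carbonyl is bonded to -O-C, not to a halogen.
(D) has a chloro substituent but the Cl is not on a carbonyl carbon.
So the answer is (A).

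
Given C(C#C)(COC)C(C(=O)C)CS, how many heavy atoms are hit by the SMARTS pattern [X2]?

4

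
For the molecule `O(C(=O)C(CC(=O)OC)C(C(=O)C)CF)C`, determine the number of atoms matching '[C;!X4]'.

3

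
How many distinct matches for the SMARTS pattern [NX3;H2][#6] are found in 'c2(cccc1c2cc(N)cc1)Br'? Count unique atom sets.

[NX3;H2][#6] is the SMARTS for a primary amine: a trivalent nitrogen with two H attached to carbon.
Exactly one fragment in the molecule meets all constraints, giving 1 match.

1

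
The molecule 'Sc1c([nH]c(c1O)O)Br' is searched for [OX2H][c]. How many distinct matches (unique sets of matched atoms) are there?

[OX2H][c] is the SMARTS for a phenol: a hydroxyl oxygen attached to an aromatic carbon.
The molecule carries 2 separate instances of a hydroxyl group (-OH) meeting every constraint; each maps to a distinct set of atoms, giving 2 matches.

2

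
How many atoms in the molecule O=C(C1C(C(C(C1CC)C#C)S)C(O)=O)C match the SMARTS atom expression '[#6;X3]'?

The query [#6;X3] means: any carbon (aromatic or not) with three total connections.
Check the 16 heavy atoms by environment: 8× C (X4) → no; 2× C (X3) → match; 2× O (X1) → no; 1× S (X2) → no; 2× C (X2) → no; 1× O (X2) → no.
That gives 2 matching atoms.

2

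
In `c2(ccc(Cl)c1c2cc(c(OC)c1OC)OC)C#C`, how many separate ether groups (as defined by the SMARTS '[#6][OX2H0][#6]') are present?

3

[#6][OX2H0][#6] is the SMARTS for an ether: an aliphatic oxygen bridging two carbons with no H on the oxygen.
The molecule carries 3 separate instances of a methoxy ether (-OCH3) meeting every constraint; each maps to a distinct set of atoms, giving 3 matches.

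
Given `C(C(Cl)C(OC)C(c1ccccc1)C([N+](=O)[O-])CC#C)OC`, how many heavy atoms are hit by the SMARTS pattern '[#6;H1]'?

10

Check the 22 heavy atoms by environment: 2× C (H2) → no; 5× C (H1) → match; 1× C (H0) → no; 3× O (H0) → no; 2× C (H3) → no; 1× c (aromatic, H0) → no; 5× c (aromatic, H1) → match; 1× N (charge +1, H0) → no; 1× O (charge -1, H0) → no; 1× Cl (H0) → no.
Summing the matching environments: 5 + 5 = 10 matching atoms.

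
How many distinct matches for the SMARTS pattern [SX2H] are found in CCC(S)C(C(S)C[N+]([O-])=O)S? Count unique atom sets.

[SX2H] is the SMARTS for a thiol: an aliphatic sulfur with two connections, one being H.
The molecule carries 3 separate instances of a thiol (-SH) meeting every constraint; each maps to a distinct set of atoms, giving 3 matches.

3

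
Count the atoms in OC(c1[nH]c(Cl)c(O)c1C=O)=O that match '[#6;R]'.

4

The query [#6;R] means: carbon that is part of a ring.
Check the 12 heavy atoms by environment: 1× n (aromatic, in 5-ring) → no; 4× c (aromatic, in 5-ring) → match; 2× C (acyclic) → no; 4× O (acyclic) → no; 1× Cl (acyclic) → no.
That gives 4 matching atoms.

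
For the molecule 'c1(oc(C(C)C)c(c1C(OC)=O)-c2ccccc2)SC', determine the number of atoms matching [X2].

3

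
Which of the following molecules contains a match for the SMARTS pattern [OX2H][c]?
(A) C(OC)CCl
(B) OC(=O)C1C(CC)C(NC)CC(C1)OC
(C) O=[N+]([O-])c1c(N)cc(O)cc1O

C

[OX2H][c] describes a hydroxyl oxygen attached to an aromatic carbon (a phenol).
(A) has a methoxy ether (-OCH3) but the oxygen has H0, not H1.
(B) has a methoxy ether (-OCH3) but the oxygen has H0, not H1.
(C) contains a hydroxyl group (-OH), which satisfies every atom and bond constraint.
So the answer is (C).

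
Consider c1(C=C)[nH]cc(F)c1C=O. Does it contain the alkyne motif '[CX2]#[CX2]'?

No

The pattern [CX2]#[CX2] describes a carbon-carbon triple bond — an alkyne.
The closest candidate here is a vinyl group (-CH=CH2), but the C=C is a double bond; both carbons are CX3, not CX2. No other fragment satisfies the full query, so there is no match.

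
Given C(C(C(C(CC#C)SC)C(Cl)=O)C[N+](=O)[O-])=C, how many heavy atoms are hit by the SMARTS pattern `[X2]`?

Check the 17 heavy atoms by environment: 6× C (X4) → no; 3× C (X3) → no; 1× N (charge +1, X3) → no; 1× O (charge -1, X1) → no; 2× O (X1) → no; 1× S (X2) → match; 2× C (X2) → match; 1× Cl (X1) → no.
Summing the matching environments: 1 + 2 = 3 matching atoms.

3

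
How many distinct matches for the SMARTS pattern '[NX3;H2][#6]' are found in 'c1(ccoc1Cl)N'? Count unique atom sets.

[NX3;H2][#6] is the SMARTS for a primary amine: a trivalent nitrogen with two H attached to carbon.
Exactly one fragment in the molecule meets all constraints, giving 1 match.

1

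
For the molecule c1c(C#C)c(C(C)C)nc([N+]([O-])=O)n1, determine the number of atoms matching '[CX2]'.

Check the 14 heavy atoms by environment: 2× n (aromatic, X2) → no; 4× c (aromatic, X3) → no; 2× C (X2) → match; 3× C (X4) → no; 1× N (charge +1, X3) → no; 1× O (charge -1, X1) → no; 1× O (X1) → no.
That gives 2 matching atoms.

2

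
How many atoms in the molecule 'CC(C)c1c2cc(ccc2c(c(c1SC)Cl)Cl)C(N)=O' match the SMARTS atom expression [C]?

Check the 20 heavy atoms by environment: 10× c (aromatic) → no; 2× Cl → no; 5× C → match; 1× S → no; 1× O → no; 1× N → no.
That gives 5 matching atoms.

5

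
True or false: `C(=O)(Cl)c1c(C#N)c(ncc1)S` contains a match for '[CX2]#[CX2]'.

The pattern [CX2]#[CX2] describes a carbon-carbon triple bond — an alkyne.
The closest candidate here is a nitrile (-C#N), but the triple bond is C#N, not C#C. No other fragment satisfies the full query, so there is no match.

False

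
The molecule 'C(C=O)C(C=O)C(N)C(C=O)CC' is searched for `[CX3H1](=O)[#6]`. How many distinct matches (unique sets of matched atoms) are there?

3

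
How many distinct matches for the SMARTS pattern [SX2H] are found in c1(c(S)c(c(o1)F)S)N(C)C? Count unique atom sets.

2

[SX2H] is the SMARTS for a thiol: an aliphatic sulfur with two connections, one being H.
The molecule carries 2 separate instances of a thiol (-SH) meeting every constraint; each maps to a distinct set of atoms, giving 2 matches.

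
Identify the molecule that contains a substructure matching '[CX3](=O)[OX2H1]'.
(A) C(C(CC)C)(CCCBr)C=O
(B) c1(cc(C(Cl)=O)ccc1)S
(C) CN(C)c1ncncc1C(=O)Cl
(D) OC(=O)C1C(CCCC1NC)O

[CX3](=O)[OX2H1] describes an sp2 carbon double-bonded to O and single-bonded to an -OH oxygen (a carboxylic acid).
(A) has an aldehyde (-CHO) but there is no singly-bonded oxygen on the carbonyl carbon.
(B) has an acyl chloride (-C(=O)Cl) but the carbonyl is bonded to Cl, not to an -OH oxygen.
(C) has an acyl chloride (-C(=O)Cl) but the carbonyl is bonded to Cl, not to an -OH oxygen.
(D) contains a carboxylic acid group (-C(=O)OH), which satisfies every atom and bond constraint.
So the answer is (D).

D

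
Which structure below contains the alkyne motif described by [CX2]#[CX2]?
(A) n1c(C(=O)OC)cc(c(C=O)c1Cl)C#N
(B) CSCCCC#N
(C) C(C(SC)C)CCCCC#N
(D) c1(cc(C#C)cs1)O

D

[CX2]#[CX2] describes a carbon-carbon triple bond (an alkyne).
(A) has a nitrile (-C#N) but the triple bond is C#N, not C#C.
(B) has a nitrile (-C#N) but the triple bond is C#N, not C#C.
(C) has a nitrile (-C#N) but the triple bond is C#N, not C#C.
(D) contains an ethynyl group (-C#CH), which satisfies every atom and bond constraint.
So the answer is (D).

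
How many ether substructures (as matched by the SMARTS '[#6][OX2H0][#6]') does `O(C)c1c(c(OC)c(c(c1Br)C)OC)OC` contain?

4

[#6][OX2H0][#6] is the SMARTS for an ether: an aliphatic oxygen bridging two carbons with no H on the oxygen.
The molecule carries 4 separate instances of a methoxy ether (-OCH3) meeting every constraint; each maps to a distinct set of atoms, giving 4 matches.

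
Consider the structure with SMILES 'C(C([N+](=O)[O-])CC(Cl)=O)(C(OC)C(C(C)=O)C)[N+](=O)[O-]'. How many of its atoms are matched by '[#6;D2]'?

1

Check the 20 heavy atoms by environment: 3× C (D1) → no; 6× C (D3) → no; 1× C (D2) → match; 4× O (D1) → no; 1× Cl (D1) → no; 2× N (charge +1, D3) → no; 2× O (charge -1, D1) → no; 1× O (D2) → no.
That gives 1 matching atom.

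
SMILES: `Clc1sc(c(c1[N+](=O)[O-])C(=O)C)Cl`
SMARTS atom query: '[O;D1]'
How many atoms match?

3

The query [O;D1] means: aliphatic oxygen bonded to exactly one heavy atom.
Check the 13 heavy atoms by environment: 1× s (aromatic, D2) → no; 4× c (aromatic, D3) → no; 1× C (D3) → no; 2× O (D1) → match; 1× C (D1) → no; 2× Cl (D1) → no; 1× N (charge +1, D3) → no; 1× O (charge -1, D1) → match.
Summing the matching environments: 2 + 1 = 3 matching atoms.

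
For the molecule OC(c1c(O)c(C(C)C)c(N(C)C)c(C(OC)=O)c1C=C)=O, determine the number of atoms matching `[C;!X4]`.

4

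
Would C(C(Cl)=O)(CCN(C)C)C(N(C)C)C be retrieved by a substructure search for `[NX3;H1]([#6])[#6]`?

No

The pattern [NX3;H1]([#6])[#6] describes a trivalent nitrogen with one H, bonded to two carbons — a secondary amine.
The closest candidate here is a dimethylamino group (-N(CH3)2), but the nitrogen has H0, not H1. No other fragment satisfies the full query, so there is no match.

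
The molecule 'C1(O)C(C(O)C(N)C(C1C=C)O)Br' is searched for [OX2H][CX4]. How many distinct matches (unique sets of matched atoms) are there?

3

[OX2H][CX4] is the SMARTS for an aliphatic alcohol: a hydroxyl oxygen bound to an sp3 (X4) carbon.
The molecule carries 3 separate instances of a hydroxyl group (-OH) meeting every constraint; each maps to a distinct set of atoms, giving 3 matches.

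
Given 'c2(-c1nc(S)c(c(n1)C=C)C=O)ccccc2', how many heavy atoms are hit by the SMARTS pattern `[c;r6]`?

10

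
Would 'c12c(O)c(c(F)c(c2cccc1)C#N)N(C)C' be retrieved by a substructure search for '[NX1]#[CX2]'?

Yes

The pattern [NX1]#[CX2] describes a nitrogen triple-bonded to a two-connected carbon — a nitrile.
The molecule carries a nitrile (-C#N), whose atoms satisfy every constraint of the query, so the pattern matches.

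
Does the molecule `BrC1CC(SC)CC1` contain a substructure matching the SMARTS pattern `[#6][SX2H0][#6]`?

Yes

The pattern [#6][SX2H0][#6] describes an aliphatic sulfur bridging two carbons with no H on the sulfur — a thioether.
The molecule carries a methylthio ether (-SCH3), whose atoms satisfy every constraint of the query, so the pattern matches.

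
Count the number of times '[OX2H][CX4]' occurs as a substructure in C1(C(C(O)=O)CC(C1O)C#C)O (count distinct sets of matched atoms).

[OX2H][CX4] is the SMARTS for an aliphatic alcohol: a hydroxyl oxygen bound to an sp3 (X4) carbon.
The molecule carries 2 separate instances of a hydroxyl group (-OH) meeting every constraint; each maps to a distinct set of atoms, giving 2 matches.

2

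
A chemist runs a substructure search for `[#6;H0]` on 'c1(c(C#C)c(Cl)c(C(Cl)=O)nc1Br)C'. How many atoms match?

The query [#6;H0] means: any carbon with no attached hydrogen.
Check the 14 heavy atoms by environment: 1× n (aromatic, H0) → no; 5× c (aromatic, H0) → match; 2× C (H0) → match; 1× C (H1) → no; 1× Br (H0) → no; 1× C (H3) → no; 2× Cl (H0) → no; 1× O (H0) → no.
Summing the matching environments: 5 + 2 = 7 matching atoms.

7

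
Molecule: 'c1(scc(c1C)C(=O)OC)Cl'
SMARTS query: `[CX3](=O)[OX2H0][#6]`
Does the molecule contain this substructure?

The pattern [CX3](=O)[OX2H0][#6] describes a carbonyl carbon bonded to an oxygen that is itself bonded to carbon (no H on that O) — an ester.
The molecule carries a methyl-ester group (-C(=O)OCH3), whose atoms satisfy every constraint of the query, so the pattern matches.

Yes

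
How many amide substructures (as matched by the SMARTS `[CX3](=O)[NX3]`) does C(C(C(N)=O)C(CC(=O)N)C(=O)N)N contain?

3

[CX3](=O)[NX3] is the SMARTS for an amide: a carbonyl carbon bonded to a trivalent nitrogen.
The molecule carries 3 separate instances of a primary amide (-C(=O)NH2) meeting every constraint; each maps to a distinct set of atoms, giving 3 matches.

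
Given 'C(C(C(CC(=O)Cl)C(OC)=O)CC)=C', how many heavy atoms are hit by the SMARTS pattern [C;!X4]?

Check the 14 heavy atoms by environment: 6× C (X4) → no; 4× C (X3) → match; 2× O (X1) → no; 1× Cl (X1) → no; 1× O (X2) → no.
That gives 4 matching atoms.

4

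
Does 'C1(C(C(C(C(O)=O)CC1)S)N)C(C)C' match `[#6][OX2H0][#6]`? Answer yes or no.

No

The pattern [#6][OX2H0][#6] describes an aliphatic oxygen bridging two carbons with no H on the oxygen — an ether.
The closest candidate here is a carboxylic acid group (-C(=O)OH), but the -OH oxygen has H1; the =O is OX1, not OX2. No other fragment satisfies the full query, so there is no match.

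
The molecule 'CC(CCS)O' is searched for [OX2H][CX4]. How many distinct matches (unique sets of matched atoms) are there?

[OX2H][CX4] is the SMARTS for an aliphatic alcohol: a hydroxyl oxygen bound to an sp3 (X4) carbon.
Exactly one fragment in the molecule meets all constraints, giving 1 match.

1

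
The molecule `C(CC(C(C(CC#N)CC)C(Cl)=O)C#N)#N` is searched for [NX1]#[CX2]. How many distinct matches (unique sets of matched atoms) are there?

3

[NX1]#[CX2] is the SMARTS for a nitrile: a nitrogen triple-bonded to a two-connected carbon.
The molecule carries 3 separate instances of a nitrile (-C#N) meeting every constraint; each maps to a distinct set of atoms, giving 3 matches.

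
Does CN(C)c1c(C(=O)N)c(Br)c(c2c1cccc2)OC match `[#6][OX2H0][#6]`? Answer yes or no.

Yes

The pattern [#6][OX2H0][#6] describes an aliphatic oxygen bridging two carbons with no H on the oxygen — an ether.
The molecule carries a methoxy ether (-OCH3), whose atoms satisfy every constraint of the query, so the pattern matches.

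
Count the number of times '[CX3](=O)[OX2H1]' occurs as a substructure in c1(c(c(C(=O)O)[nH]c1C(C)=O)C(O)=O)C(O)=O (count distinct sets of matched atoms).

[CX3](=O)[OX2H1] is the SMARTS for a carboxylic acid: an sp2 carbon double-bonded to O and single-bonded to an -OH oxygen.
The molecule carries 3 separate instances of a carboxylic acid group (-C(=O)OH) meeting every constraint; each maps to a distinct set of atoms, giving 3 matches.

3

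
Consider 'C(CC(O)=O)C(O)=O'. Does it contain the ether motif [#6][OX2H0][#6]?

No

The pattern [#6][OX2H0][#6] describes an aliphatic oxygen bridging two carbons with no H on the oxygen — an ether.
The closest candidate here is a carboxylic acid group (-C(=O)OH), but the -OH oxygen has H1; the =O is OX1, not OX2. No other fragment satisfies the full query, so there is no match.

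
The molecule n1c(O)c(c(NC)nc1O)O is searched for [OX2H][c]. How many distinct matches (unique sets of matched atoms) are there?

3

[OX2H][c] is the SMARTS for a phenol: a hydroxyl oxygen attached to an aromatic carbon.
The molecule carries 3 separate instances of a hydroxyl group (-OH) meeting every constraint; each maps to a distinct set of atoms, giving 3 matches.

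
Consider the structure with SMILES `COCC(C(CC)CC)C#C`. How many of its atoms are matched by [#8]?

Check the 11 heavy atoms by environment: 10× C → no; 1× O → match.
That gives 1 matching atom.

1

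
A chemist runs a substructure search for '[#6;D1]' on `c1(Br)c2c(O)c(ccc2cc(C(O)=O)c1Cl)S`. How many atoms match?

0

The query [#6;D1] means: carbon bonded to exactly one heavy atom.
Check the 17 heavy atoms by environment: 7× c (aromatic, D3) → no; 3× c (aromatic, D2) → no; 1× Cl (D1) → no; 1× C (D3) → no; 3× O (D1) → no; 1× S (D1) → no; 1× Br (D1) → no.
No environment satisfies the query, so 0 matching atoms.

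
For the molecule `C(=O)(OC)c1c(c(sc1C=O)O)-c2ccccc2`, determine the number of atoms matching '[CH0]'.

1

The query [CH0] means: aliphatic carbon with no attached hydrogen.
Check the 18 heavy atoms by environment: 1× s (aromatic, H0) → no; 5× c (aromatic, H0) → no; 5× c (aromatic, H1) → no; 1× C (H0) → match; 3× O (H0) → no; 1× C (H3) → no; 1× O (H1) → no; 1× C (H1) → no.
That gives 1 matching atom.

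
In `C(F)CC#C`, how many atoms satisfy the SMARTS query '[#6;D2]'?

The query [#6;D2] means: any carbon bonded to exactly two heavy atoms.
Check the 5 heavy atoms by environment: 3× C (D2) → match; 1× F (D1) → no; 1× C (D1) → no.
That gives 3 matching atoms.

3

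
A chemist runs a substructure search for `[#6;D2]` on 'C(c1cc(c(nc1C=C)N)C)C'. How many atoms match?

3

The query [#6;D2] means: any carbon bonded to exactly two heavy atoms.
Check the 12 heavy atoms by environment: 1× n (aromatic, D2) → no; 4× c (aromatic, D3) → no; 1× c (aromatic, D2) → match; 2× C (D2) → match; 3× C (D1) → no; 1× N (D1) → no.
Summing the matching environments: 1 + 2 = 3 matching atoms.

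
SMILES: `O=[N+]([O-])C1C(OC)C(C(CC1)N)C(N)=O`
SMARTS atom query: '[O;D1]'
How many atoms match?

3

The query [O;D1] means: aliphatic oxygen bonded to exactly one heavy atom.
Check the 15 heavy atoms by environment: 5× C (D3) → no; 2× C (D2) → no; 1× O (D2) → no; 1× C (D1) → no; 1× N (charge +1, D3) → no; 1× O (charge -1, D1) → match; 2× O (D1) → match; 2× N (D1) → no.
Summing the matching environments: 1 + 2 = 3 matching atoms.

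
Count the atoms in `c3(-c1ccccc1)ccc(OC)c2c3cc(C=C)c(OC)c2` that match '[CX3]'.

2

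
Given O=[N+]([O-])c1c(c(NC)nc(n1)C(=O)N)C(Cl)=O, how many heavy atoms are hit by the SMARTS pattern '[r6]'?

6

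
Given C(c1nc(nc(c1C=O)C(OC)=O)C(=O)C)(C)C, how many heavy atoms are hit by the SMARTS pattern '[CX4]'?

The query [CX4] means: C with X4: aliphatic carbon with exactly 4 total connections (bonds + H).
Check the 18 heavy atoms by environment: 2× n (aromatic, X2) → no; 4× c (aromatic, X3) → no; 5× C (X4) → match; 3× C (X3) → no; 3× O (X1) → no; 1× O (X2) → no.
That gives 5 matching atoms.

5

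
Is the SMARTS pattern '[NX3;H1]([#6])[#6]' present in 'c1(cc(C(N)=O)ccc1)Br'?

No

The pattern [NX3;H1]([#6])[#6] describes a trivalent nitrogen with one H, bonded to two carbons — a secondary amine.
The closest candidate here is a primary amide (-C(=O)NH2), but the -C(=O)NH2 nitrogen has H2, not H1. No other fragment satisfies the full query, so there is no match.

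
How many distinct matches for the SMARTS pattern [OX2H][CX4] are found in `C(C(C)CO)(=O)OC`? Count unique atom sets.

1

[OX2H][CX4] is the SMARTS for an aliphatic alcohol: a hydroxyl oxygen bound to an sp3 (X4) carbon.
Exactly one fragment in the molecule meets all constraints, giving 1 match.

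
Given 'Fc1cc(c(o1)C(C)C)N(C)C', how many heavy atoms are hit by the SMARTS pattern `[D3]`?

5

The query [D3] means: atom with exactly three heavy-atom neighbours.
Check the 12 heavy atoms by environment: 1× o (aromatic, D2) → no; 3× c (aromatic, D3) → match; 1× c (aromatic, D2) → no; 1× N (D3) → match; 4× C (D1) → no; 1× C (D3) → match; 1× F (D1) → no.
Summing the matching environments: 3 + 1 + 1 = 5 matching atoms.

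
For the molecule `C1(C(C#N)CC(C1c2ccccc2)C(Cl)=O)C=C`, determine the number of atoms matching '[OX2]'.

The query [OX2] means: aliphatic oxygen with two total connections — ether, hydroxyl, or ester single-bond O.
Check the 18 heavy atoms by environment: 5× C (X4) → no; 6× c (aromatic, X3) → no; 1× C (X2) → no; 1× N (X1) → no; 3× C (X3) → no; 1× O (X1) → no; 1× Cl (X1) → no.
No environment satisfies the query, so 0 matching atoms.

0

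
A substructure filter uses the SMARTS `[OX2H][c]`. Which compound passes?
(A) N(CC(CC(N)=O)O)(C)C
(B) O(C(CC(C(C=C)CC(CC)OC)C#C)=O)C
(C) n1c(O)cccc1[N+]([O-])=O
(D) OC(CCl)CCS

C

[OX2H][c] describes a hydroxyl oxygen attached to an aromatic carbon (a phenol).
(A) has a hydroxyl group (-OH) but the -OH is on an aliphatic carbon, not an aromatic c.
(B) has a methoxy ether (-OCH3) but the oxygen has H0, not H1.
(C) contains a hydroxyl group (-OH), which satisfies every atom and bond constraint.
(D) has a hydroxyl group (-OH) but the -OH is on an aliphatic carbon, not an aromatic c.
So the answer is (C).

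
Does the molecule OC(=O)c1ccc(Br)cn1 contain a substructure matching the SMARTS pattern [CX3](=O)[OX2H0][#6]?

No

The pattern [CX3](=O)[OX2H0][#6] describes a carbonyl carbon bonded to an oxygen that is itself bonded to carbon (no H on that O) — an ester.
The closest candidate here is a carboxylic acid group (-C(=O)OH), but the singly-bonded O carries H (OX2H1, not H0). No other fragment satisfies the full query, so there is no match.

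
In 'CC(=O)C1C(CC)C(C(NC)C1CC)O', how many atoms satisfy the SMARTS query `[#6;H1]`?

Check the 15 heavy atoms by environment: 5× C (H1) → match; 1× C (H0) → no; 1× O (H0) → no; 4× C (H3) → no; 1× N (H1) → no; 1× O (H1) → no; 2× C (H2) → no.
That gives 5 matching atoms.

5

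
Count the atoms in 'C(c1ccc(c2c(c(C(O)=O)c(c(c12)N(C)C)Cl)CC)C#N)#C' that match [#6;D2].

5

Check the 23 heavy atoms by environment: 8× c (aromatic, D3) → no; 2× c (aromatic, D2) → match; 1× Cl (D1) → no; 3× C (D2) → match; 4× C (D1) → no; 1× N (D1) → no; 1× N (D3) → no; 1× C (D3) → no; 2× O (D1) → no.
Summing the matching environments: 2 + 3 = 5 matching atoms.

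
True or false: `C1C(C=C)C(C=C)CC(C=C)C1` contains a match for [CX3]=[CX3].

The pattern [CX3]=[CX3] describes a non-aromatic C=C double bond between two sp2 carbons — an alkene.
The molecule carries a vinyl group (-CH=CH2), whose atoms satisfy every constraint of the query, so the pattern matches.

True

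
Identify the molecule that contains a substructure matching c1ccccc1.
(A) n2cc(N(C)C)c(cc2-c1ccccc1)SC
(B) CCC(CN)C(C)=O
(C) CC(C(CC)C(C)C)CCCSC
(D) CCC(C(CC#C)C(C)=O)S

A

c1ccccc1 describes six aromatic carbons in a ring (a benzene ring).
(A) contains a phenyl ring, which satisfies every atom and bond constraint.
(B) has a methyl group (-CH3) but no six-membered all-carbon aromatic ring is present.
(C) has a methyl group (-CH3) but no six-membered all-carbon aromatic ring is present.
(D) has a methyl group (-CH3) but no six-membered all-carbon aromatic ring is present.
So the answer is (A).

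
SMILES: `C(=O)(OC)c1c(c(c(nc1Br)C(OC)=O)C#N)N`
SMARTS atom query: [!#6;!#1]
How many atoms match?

8

The query [!#6;!#1] means: not carbon and not hydrogen — any heteroatom.
Check the 18 heavy atoms by environment: 1× n (aromatic) → match; 5× c (aromatic) → no; 1× Br → match; 5× C → no; 4× O → match; 2× N → match.
Summing the matching environments: 1 + 1 + 4 + 2 = 8 matching atoms.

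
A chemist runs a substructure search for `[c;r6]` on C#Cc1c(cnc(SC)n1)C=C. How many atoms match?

Check the 12 heavy atoms by environment: 2× n (aromatic, in 6-ring) → no; 4× c (aromatic, in 6-ring) → match; 1× S (acyclic) → no; 5× C (acyclic) → no.
That gives 4 matching atoms.

4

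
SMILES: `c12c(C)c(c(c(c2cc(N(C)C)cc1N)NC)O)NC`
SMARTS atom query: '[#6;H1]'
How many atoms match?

The query [#6;H1] means: any carbon bearing exactly one hydrogen.
Check the 20 heavy atoms by environment: 8× c (aromatic, H0) → no; 2× c (aromatic, H1) → match; 1× N (H0) → no; 5× C (H3) → no; 2× N (H1) → no; 1× O (H1) → no; 1× N (H2) → no.
That gives 2 matching atoms.

2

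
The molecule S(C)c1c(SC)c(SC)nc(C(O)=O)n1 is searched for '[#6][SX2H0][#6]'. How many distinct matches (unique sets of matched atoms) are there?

[#6][SX2H0][#6] is the SMARTS for a thioether: an aliphatic sulfur bridging two carbons with no H on the sulfur.
The molecule carries 3 separate instances of a methylthio ether (-SCH3) meeting every constraint; each maps to a distinct set of atoms, giving 3 matches.

3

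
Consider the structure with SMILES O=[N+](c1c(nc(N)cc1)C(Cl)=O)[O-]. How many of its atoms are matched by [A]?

7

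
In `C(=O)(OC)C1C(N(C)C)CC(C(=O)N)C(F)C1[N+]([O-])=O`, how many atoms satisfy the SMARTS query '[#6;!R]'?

5

The query [#6;!R] means: carbon not in any ring.
Check the 20 heavy atoms by environment: 6× C (in 6-ring) → no; 2× N (acyclic) → no; 5× C (acyclic) → match; 4× O (acyclic) → no; 1× F (acyclic) → no; 1× N (charge +1, acyclic) → no; 1× O (charge -1, acyclic) → no.
That gives 5 matching atoms.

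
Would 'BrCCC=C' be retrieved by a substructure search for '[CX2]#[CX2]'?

No

The pattern [CX2]#[CX2] describes a carbon-carbon triple bond — an alkyne.
The closest candidate here is a vinyl group (-CH=CH2), but the C=C is a double bond; both carbons are CX3, not CX2. No other fragment satisfies the full query, so there is no match.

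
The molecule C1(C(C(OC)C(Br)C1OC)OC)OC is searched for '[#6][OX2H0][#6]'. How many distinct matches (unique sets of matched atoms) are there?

[#6][OX2H0][#6] is the SMARTS for an ether: an aliphatic oxygen bridging two carbons with no H on the oxygen.
The molecule carries 4 separate instances of a methoxy ether (-OCH3) meeting every constraint; each maps to a distinct set of atoms, giving 4 matches.

4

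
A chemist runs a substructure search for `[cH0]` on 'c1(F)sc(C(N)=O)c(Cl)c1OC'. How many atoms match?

4

The query [cH0] means: aromatic carbon with no attached hydrogen (substituted or ring-fusion).
Check the 12 heavy atoms by environment: 1× s (aromatic, H0) → no; 4× c (aromatic, H0) → match; 2× O (H0) → no; 1× C (H3) → no; 1× F (H0) → no; 1× C (H0) → no; 1× N (H2) → no; 1× Cl (H0) → no.
That gives 4 matching atoms.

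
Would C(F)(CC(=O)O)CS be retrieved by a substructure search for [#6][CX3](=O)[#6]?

No

The pattern [#6][CX3](=O)[#6] describes a carbonyl carbon (no H) flanked by two carbons — a ketone.
The closest candidate here is a carboxylic acid group (-C(=O)OH), but one neighbour of the carbonyl carbon is O, not C. No other fragment satisfies the full query, so there is no match.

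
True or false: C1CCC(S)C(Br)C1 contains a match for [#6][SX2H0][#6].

False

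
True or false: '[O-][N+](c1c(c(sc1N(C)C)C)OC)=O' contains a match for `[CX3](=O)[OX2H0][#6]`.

The pattern [CX3](=O)[OX2H0][#6] describes a carbonyl carbon bonded to an oxygen that is itself bonded to carbon (no H on that O) — an ester.
The closest candidate here is a methoxy ether (-OCH3), but the ether oxygen is not adjacent to a C=O carbon. No other fragment satisfies the full query, so there is no match.

False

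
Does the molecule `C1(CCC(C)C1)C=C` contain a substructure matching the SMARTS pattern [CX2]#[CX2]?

No

The pattern [CX2]#[CX2] describes a carbon-carbon triple bond — an alkyne.
The closest candidate here is a vinyl group (-CH=CH2), but the C=C is a double bond; both carbons are CX3, not CX2. No other fragment satisfies the full query, so there is no match.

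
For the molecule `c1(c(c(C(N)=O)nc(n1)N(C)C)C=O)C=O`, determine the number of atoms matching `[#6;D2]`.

The query [#6;D2] means: any carbon bonded to exactly two heavy atoms.
Check the 16 heavy atoms by environment: 2× n (aromatic, D2) → no; 4× c (aromatic, D3) → no; 1× N (D3) → no; 2× C (D1) → no; 2× C (D2) → match; 3× O (D1) → no; 1× C (D3) → no; 1× N (D1) → no.
That gives 2 matching atoms.

2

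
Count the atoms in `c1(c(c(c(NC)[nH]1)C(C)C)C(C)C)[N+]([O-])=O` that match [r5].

Check the 16 heavy atoms by environment: 1× n (aromatic, in 5-ring) → match; 4× c (aromatic, in 5-ring) → match; 1× N (charge +1, acyclic) → no; 1× O (charge -1, acyclic) → no; 1× O (acyclic) → no; 7× C (acyclic) → no; 1× N (acyclic) → no.
Summing the matching environments: 1 + 4 = 5 matching atoms.

5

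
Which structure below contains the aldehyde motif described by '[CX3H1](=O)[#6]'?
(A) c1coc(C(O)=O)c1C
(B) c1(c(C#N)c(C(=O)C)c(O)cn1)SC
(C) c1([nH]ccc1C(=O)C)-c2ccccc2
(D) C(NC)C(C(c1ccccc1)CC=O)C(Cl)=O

D

[CX3H1](=O)[#6] describes an sp2 carbon with one H, double-bonded to O and single-bonded to carbon (an aldehyde).
(A) has a carboxylic acid group (-C(=O)OH) but the carbonyl carbon has H0 and is bonded to O, not H1.
(B) has an acetyl/ketone group (-C(=O)CH3) but the carbonyl carbon has H0 (two carbon neighbours), not H1.
(C) has an acetyl/ketone group (-C(=O)CH3) but the carbonyl carbon has H0 (two carbon neighbours), not H1.
(D) contains an aldehyde (-CHO), which satisfies every atom and bond constraint.
So the answer is (D).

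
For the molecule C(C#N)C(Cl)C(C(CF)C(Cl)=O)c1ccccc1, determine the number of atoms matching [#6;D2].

8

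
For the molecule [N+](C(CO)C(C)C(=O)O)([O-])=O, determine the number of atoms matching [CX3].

Check the 11 heavy atoms by environment: 4× C (X4) → no; 2× O (X2) → no; 1× C (X3) → match; 2× O (X1) → no; 1× N (charge +1, X3) → no; 1× O (charge -1, X1) → no.
That gives 1 matching atom.

1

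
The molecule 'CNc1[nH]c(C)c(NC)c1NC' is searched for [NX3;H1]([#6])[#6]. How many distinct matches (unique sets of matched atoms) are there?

3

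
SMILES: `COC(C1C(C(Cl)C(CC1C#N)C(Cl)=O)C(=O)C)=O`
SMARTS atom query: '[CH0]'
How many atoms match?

4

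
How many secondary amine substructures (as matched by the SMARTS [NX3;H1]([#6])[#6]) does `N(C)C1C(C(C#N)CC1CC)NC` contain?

2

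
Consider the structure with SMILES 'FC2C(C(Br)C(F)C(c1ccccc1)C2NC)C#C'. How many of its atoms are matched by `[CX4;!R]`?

1

The query [CX4;!R] means: aliphatic carbon with four total connections, not in a ring.
Check the 19 heavy atoms by environment: 6× C (X4, in 6-ring) → no; 2× C (X2, acyclic) → no; 2× F (X1, acyclic) → no; 6× c (aromatic, X3, in 6-ring) → no; 1× N (X3, acyclic) → no; 1× C (X4, acyclic) → match; 1× Br (X1, acyclic) → no.
That gives 1 matching atom.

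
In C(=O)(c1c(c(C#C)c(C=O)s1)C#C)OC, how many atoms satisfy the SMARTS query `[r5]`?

5

The query [r5] means: r5 matches atoms in a five-membered ring.
Check the 15 heavy atoms by environment: 1× s (aromatic, in 5-ring) → match; 4× c (aromatic, in 5-ring) → match; 7× C (acyclic) → no; 3× O (acyclic) → no.
Summing the matching environments: 1 + 4 = 5 matching atoms.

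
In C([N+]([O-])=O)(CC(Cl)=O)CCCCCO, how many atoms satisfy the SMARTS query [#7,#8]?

The query [#7,#8] means: nitrogen or oxygen (comma = OR).
Check the 14 heavy atoms by environment: 8× C → no; 1× N (charge +1) → match; 1× O (charge -1) → match; 3× O → match; 1× Cl → no.
Summing the matching environments: 1 + 1 + 3 = 5 matching atoms.

5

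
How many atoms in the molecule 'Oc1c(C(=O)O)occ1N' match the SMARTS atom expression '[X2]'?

3

The query [X2] means: any atom with exactly two total connections (bonds + H).
Check the 10 heavy atoms by environment: 1× o (aromatic, X2) → match; 4× c (aromatic, X3) → no; 2× O (X2) → match; 1× N (X3) → no; 1× C (X3) → no; 1× O (X1) → no.
Summing the matching environments: 1 + 2 = 3 matching atoms.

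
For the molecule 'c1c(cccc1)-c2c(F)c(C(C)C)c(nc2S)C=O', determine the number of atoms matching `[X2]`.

2

Check the 19 heavy atoms by environment: 1× n (aromatic, X2) → match; 11× c (aromatic, X3) → no; 1× F (X1) → no; 1× S (X2) → match; 1× C (X3) → no; 1× O (X1) → no; 3× C (X4) → no.
Summing the matching environments: 1 + 1 = 2 matching atoms.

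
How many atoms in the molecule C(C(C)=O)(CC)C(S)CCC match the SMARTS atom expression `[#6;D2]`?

3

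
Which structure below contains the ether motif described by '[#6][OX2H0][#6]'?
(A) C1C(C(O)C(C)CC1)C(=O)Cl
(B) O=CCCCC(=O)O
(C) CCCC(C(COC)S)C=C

[#6][OX2H0][#6] describes an aliphatic oxygen bridging two carbons with no H on the oxygen (an ether).
(A) has a hydroxyl group (-OH) but the oxygen has H1, not H0 bridging two carbons.
(B) has a carboxylic acid group (-C(=O)OH) but the -OH oxygen has H1; the =O is OX1, not OX2.
(C) contains a methoxy ether (-OCH3), which satisfies every atom and bond constraint.
So the answer is (C).

C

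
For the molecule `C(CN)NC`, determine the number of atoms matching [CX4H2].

2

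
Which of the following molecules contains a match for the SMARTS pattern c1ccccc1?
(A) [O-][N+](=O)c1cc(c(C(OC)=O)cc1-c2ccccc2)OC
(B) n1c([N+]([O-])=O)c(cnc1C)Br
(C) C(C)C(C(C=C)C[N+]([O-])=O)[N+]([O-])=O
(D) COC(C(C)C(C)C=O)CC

c1ccccc1 describes six aromatic carbons in a ring (a benzene ring).
(A) contains a phenyl ring, which satisfies every atom and bond constraint.
(B) has a methyl group (-CH3) but no six-membered all-carbon aromatic ring is present.
(C) has a methyl group (-CH3) but no six-membered all-carbon aromatic ring is present.
(D) has a methyl group (-CH3) but no six-membered all-carbon aromatic ring is present.
So the answer is (A).

A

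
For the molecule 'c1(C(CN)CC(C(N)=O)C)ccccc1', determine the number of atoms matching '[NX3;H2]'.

2

The query [NX3;H2] means: aliphatic N with 3 total connections, two of them H — an -NH2 nitrogen (amine or amide).
Check the 15 heavy atoms by environment: 2× C (H2, X4) → no; 2× C (H1, X4) → no; 1× C (H3, X4) → no; 1× c (aromatic, H0, X3) → no; 5× c (aromatic, H1, X3) → no; 1× C (H0, X3) → no; 1× O (H0, X1) → no; 2× N (H2, X3) → match.
That gives 2 matching atoms.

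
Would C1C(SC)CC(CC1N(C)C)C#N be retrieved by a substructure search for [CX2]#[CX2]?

No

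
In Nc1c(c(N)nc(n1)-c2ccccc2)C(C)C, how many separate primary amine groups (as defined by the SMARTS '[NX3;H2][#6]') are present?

2

[NX3;H2][#6] is the SMARTS for a primary amine: a trivalent nitrogen with two H attached to carbon.
The molecule carries 2 separate instances of a primary amino group (-NH2) meeting every constraint; each maps to a distinct set of atoms, giving 2 matches.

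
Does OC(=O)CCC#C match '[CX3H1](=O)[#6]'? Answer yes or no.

The pattern [CX3H1](=O)[#6] describes an sp2 carbon with one H, double-bonded to O and single-bonded to carbon — an aldehyde.
The closest candidate here is a carboxylic acid group (-C(=O)OH), but the carbonyl carbon has H0 and is bonded to O, not H1. No other fragment satisfies the full query, so there is no match.

No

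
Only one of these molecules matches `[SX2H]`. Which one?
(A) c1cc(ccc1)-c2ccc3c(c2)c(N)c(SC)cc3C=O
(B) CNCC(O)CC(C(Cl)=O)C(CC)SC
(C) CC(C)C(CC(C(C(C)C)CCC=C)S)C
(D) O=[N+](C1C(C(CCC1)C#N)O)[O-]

C

[SX2H] describes an aliphatic sulfur with two connections, one being H (a thiol).
(A) has a methylthio ether (-SCH3) but the sulfur has H0 (bonded to two carbons), not H1.
(B) has a hydroxyl group (-OH) but it is an -OH, not an -SH.
(C) contains a thiol (-SH), which satisfies every atom and bond constraint.
(D) has a hydroxyl group (-OH) but it is an -OH, not an -SH.
So the answer is (C).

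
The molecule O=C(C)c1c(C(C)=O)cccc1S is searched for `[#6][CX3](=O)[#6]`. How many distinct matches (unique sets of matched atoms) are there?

[#6][CX3](=O)[#6] is the SMARTS for a ketone: a carbonyl carbon (no H) flanked by two carbons.
The molecule carries 2 separate instances of an acetyl/ketone group (-C(=O)CH3) meeting every constraint; each maps to a distinct set of atoms, giving 2 matches.

2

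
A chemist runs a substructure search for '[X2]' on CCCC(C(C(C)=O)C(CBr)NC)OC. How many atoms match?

The query [X2] means: any atom with exactly two total connections (bonds + H).
Check the 15 heavy atoms by environment: 10× C (X4) → no; 1× N (X3) → no; 1× C (X3) → no; 1× O (X1) → no; 1× Br (X1) → no; 1× O (X2) → match.
That gives 1 matching atom.

1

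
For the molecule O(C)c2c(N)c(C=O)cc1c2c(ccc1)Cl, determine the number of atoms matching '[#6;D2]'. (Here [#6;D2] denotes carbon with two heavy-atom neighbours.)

5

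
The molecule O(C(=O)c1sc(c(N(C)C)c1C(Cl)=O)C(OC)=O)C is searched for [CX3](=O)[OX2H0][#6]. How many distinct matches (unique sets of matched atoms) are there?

[CX3](=O)[OX2H0][#6] is the SMARTS for an ester: a carbonyl carbon bonded to an oxygen that is itself bonded to carbon (no H on that O).
The molecule carries 2 separate instances of a methyl-ester group (-C(=O)OCH3) meeting every constraint; each maps to a distinct set of atoms, giving 2 matches.

2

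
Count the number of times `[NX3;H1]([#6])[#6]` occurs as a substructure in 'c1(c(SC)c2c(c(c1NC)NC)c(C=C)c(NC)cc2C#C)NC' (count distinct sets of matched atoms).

4

[NX3;H1]([#6])[#6] is the SMARTS for a secondary amine: a trivalent nitrogen with one H, bonded to two carbons.
The molecule carries 4 separate instances of an N-methylamino group (-NHCH3) meeting every constraint; each maps to a distinct set of atoms, giving 4 matches.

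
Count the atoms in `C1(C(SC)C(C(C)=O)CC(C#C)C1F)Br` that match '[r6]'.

6

The query [r6] means: r6 matches atoms in a six-membered ring.
Check the 15 heavy atoms by environment: 6× C (in 6-ring) → match; 5× C (acyclic) → no; 1× O (acyclic) → no; 1× Br (acyclic) → no; 1× S (acyclic) → no; 1× F (acyclic) → no.
That gives 6 matching atoms.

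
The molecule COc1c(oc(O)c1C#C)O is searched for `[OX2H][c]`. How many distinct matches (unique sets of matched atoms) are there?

2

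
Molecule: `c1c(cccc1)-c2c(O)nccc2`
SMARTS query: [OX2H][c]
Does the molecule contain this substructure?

Yes

The pattern [OX2H][c] describes a hydroxyl oxygen attached to an aromatic carbon — a phenol.
The molecule carries a hydroxyl group (-OH), whose atoms satisfy every constraint of the query, so the pattern matches.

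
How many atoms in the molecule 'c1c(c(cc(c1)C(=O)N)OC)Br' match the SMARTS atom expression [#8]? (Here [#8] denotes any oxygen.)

Check the 12 heavy atoms by environment: 6× c (aromatic) → no; 1× Br → no; 2× C → no; 2× O → match; 1× N → no.
That gives 2 matching atoms.

2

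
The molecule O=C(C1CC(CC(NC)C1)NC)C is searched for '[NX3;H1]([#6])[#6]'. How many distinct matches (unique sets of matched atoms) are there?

2

[NX3;H1]([#6])[#6] is the SMARTS for a secondary amine: a trivalent nitrogen with one H, bonded to two carbons.
The molecule carries 2 separate instances of an N-methylamino group (-NHCH3) meeting every constraint; each maps to a distinct set of atoms, giving 2 matches.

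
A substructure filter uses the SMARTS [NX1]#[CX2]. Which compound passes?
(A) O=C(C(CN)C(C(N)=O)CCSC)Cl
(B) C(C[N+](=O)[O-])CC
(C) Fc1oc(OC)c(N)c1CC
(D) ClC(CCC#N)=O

D

[NX1]#[CX2] describes a nitrogen triple-bonded to a two-connected carbon (a nitrile).
(A) has a primary amide (-C(=O)NH2) but the nitrogen is NX3, not NX1.
(B) has a nitro group (-[N+](=O)[O-]) but there is no C#N triple bond.
(C) has a primary amino group (-NH2) but the nitrogen is NX3 (three connections), not NX1 triple-bonded.
(D) contains a nitrile (-C#N), which satisfies every atom and bond constraint.
So the answer is (D).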